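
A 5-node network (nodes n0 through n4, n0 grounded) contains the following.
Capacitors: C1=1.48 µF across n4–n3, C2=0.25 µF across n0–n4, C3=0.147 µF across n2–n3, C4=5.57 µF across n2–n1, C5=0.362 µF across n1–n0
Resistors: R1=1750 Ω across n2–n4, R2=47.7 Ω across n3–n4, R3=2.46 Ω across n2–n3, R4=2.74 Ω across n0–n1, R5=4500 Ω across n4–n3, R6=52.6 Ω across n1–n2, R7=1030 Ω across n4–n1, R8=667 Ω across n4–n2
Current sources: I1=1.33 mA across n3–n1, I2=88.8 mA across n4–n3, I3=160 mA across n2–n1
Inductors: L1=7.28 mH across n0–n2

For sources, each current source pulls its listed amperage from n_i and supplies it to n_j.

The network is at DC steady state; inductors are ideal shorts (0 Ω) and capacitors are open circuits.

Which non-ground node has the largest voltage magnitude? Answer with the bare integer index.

4

MNA unknowns: 4 node voltages V₁..V_4 plus 1 source current (L1)
C1: Y=0.000 on G[4,3]
R1: Y=0.0005714 on G[2,4]
R2: Y=0.02096 on G[3,4]
R3: Y=0.4065 on G[2,3]
I1: z[3]−=0.00133, z[1]+=0.00133
C2: Y=0.000 on G[0,4]
R4: Y=0.3650 on G[0,1]
C3: Y=0.000 on G[2,3]
R5: Y=0.0002222 on G[4,3]
C4: Y=0.000 on G[2,1]
R6: Y=0.01901 on G[1,2]
R7: Y=0.0009709 on G[4,1]
C5: Y=0.000 on G[1,0]
R8: Y=0.001499 on G[4,2]
L1: row V0−V2=0, i_L1 at 0,2
I2: z[4]−=0.0888, z[3]+=0.0888
I3: z[2]−=0.16, z[1]+=0.16
solve → V1=0.4100, V2=0.000, V3=0.02485, V4=-3.627
aux → i_L1=0.1496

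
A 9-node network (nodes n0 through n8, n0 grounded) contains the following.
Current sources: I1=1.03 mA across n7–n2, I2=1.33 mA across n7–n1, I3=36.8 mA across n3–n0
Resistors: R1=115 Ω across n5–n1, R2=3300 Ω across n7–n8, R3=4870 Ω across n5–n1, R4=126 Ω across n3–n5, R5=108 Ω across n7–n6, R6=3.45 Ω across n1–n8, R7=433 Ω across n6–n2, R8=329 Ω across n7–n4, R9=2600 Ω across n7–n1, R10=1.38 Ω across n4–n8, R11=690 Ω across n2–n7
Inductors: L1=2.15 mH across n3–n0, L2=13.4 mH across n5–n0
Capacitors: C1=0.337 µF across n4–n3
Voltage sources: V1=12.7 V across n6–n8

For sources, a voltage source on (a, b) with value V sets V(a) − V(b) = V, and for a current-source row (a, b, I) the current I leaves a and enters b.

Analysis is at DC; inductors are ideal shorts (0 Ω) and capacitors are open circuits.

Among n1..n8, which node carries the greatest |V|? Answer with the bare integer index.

Apply KCL at each of the 8 non-ground nodes and solve the resulting linear system.
Node n1: branches {R1, R3, I2, R6, R9} → V_1 = 0.000
Node n2: branches {I1, R7, R11} → V_2 = 11.59
Node n3: branches {L1, R4, C1, I3} → V_3 = 0.000
Node n4: branches {C1, R8, R10} → V_4 = 0.02153
Node n5: branches {R1, R3, R4, L2} → V_5 = 0.000
Node n6: branches {R5, R7, V1} → V_6 = 12.68
Node n7: branches {I1, R2, I2, R5, R8, R9, R11} → V_7 = 9.140
Node n8: branches {R2, R6, R10, V1} → V_8 = -0.01672
Source currents: i(L1)=-0.03680, i(L2)=0.000, i(V1)=-0.03533

6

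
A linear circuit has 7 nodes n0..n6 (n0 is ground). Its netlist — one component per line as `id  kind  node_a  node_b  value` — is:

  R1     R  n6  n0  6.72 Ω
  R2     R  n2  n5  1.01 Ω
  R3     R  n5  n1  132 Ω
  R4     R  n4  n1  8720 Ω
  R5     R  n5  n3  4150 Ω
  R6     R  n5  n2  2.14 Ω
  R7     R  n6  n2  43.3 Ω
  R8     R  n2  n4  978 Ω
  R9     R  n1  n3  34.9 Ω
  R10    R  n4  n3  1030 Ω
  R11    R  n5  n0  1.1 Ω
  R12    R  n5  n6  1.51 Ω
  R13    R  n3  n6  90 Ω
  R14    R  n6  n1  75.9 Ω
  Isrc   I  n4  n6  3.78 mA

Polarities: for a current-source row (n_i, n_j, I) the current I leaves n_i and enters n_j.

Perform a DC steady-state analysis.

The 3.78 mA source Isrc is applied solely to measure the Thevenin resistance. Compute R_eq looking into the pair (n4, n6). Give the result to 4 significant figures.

R_eq = 485.2 Ω

MNA unknowns: 6 node voltages V₁..V_6
R1: Y=0.1488 on G[6,0]
R2: Y=0.9901 on G[2,5]
R3: Y=0.007576 on G[5,1]
R4: Y=0.0001147 on G[4,1]
R5: Y=0.0002410 on G[5,3]
R6: Y=0.4673 on G[5,2]
R7: Y=0.02309 on G[6,2]
R8: Y=0.001022 on G[2,4]
R9: Y=0.02865 on G[1,3]
R10: Y=0.0009709 on G[4,3]
R11: Y=0.9091 on G[5,0]
R12: Y=0.6623 on G[5,6]
R13: Y=0.01111 on G[3,6]
R14: Y=0.01318 on G[6,1]
Isrc: z[4]−=0.00378, z[6]+=0.00378
solve → V1=-0.04773, V2=-0.001605, V3=-0.07614, V4=-1.832, V5=-0.0003840, V6=0.002346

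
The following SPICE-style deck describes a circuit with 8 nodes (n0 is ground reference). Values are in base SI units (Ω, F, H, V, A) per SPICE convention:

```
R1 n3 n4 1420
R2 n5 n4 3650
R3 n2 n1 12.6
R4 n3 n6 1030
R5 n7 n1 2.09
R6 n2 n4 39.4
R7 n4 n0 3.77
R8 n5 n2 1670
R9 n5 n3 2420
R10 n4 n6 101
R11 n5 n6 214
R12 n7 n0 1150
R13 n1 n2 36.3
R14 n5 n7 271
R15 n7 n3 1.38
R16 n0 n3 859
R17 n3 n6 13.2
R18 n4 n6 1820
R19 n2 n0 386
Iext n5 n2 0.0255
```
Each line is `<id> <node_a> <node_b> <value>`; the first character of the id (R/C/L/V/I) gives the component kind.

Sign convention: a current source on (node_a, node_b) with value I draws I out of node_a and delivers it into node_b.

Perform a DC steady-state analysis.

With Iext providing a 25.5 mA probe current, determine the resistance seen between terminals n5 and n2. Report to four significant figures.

Apply KCL at each of the 7 non-ground nodes and solve the resulting linear system.
Node n1: branches {R3, R5, R13} → V_1 = -0.06095
Node n2: branches {R3, R6, R8, R13, R19, Iext} → V_2 = 0.1277
Node n3: branches {R1, R4, R9, R15, R16, R17} → V_3 = -0.1173
Node n4: branches {R1, R2, R6, R7, R10, R18} → V_4 = -0.0003941
Node n5: branches {R2, R8, R9, R11, R14, Iext} → V_5 = -2.796
Node n6: branches {R4, R10, R11, R17, R18} → V_6 = -0.2403
Node n7: branches {R5, R12, R14, R15} → V_7 = -0.1031

R_eq = 114.6 Ω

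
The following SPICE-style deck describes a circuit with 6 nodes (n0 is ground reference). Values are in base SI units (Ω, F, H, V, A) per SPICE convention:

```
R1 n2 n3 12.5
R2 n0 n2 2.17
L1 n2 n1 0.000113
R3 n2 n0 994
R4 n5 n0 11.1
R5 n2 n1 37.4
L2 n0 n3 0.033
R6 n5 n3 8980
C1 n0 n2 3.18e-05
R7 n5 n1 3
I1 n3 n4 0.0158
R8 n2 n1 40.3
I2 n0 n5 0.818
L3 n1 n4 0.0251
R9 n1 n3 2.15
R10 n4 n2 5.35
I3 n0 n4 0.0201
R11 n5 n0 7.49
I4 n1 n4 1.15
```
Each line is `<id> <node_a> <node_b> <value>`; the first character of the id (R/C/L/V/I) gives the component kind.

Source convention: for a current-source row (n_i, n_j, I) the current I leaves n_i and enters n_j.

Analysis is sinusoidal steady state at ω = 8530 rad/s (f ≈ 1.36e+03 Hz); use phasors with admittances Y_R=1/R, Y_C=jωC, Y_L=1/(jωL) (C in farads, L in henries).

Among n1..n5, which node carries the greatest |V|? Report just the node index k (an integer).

4

Apply KCL at each of the 5 non-ground nodes and solve the resulting linear system.
Node n1: branches {L1, R5, R7, R8, L3, R9, I4} → V_1 = 0.6344-0.9100j
Node n2: branches {R1, R2, L1, R3, R5, C1, R8, R10} → V_2 = 0.8058-0.2047j
Node n3: branches {R1, L2, R6, I1, R9} → V_3 = 0.6360-0.8023j
Node n4: branches {I1, L3, R10, I3, I4} → V_4 = 7.129-0.04241j
Node n5: branches {R4, R6, R7, I2, R11} → V_5 = 1.848-0.5447j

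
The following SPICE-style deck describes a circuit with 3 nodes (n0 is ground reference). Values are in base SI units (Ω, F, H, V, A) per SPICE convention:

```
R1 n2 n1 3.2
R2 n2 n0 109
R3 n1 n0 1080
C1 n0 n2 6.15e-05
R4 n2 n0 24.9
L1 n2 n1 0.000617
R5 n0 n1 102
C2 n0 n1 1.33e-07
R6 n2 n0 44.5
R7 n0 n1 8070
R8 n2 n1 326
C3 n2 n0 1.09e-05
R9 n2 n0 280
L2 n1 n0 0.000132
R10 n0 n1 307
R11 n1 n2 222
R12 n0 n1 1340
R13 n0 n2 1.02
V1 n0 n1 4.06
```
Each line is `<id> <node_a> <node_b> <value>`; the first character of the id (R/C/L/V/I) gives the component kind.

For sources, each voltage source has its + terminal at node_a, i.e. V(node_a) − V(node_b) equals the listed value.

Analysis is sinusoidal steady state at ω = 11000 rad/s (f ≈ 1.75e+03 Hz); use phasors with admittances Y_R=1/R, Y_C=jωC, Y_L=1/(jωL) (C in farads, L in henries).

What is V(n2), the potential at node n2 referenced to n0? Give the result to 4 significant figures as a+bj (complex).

-0.6048+0.7201j V

MNA unknowns: 2 node voltages V₁..V_2 plus 1 source current (V1)
R1: Y=0.3125+0.000j on G[2,1]
R2: Y=0.009174+0.000j on G[2,0]
R3: Y=0.0009259+0.000j on G[1,0]
C1: Y=0.000+0.6765j on G[0,2]
R4: Y=0.04016+0.000j on G[2,0]
L1: Y=0.000-0.1473j on G[2,1]
R5: Y=0.009804+0.000j on G[0,1]
C2: Y=0.000+0.001463j on G[0,1]
R6: Y=0.02247+0.000j on G[2,0]
R7: Y=0.0001239+0.000j on G[0,1]
R8: Y=0.003067+0.000j on G[2,1]
C3: Y=0.000+0.1199j on G[2,0]
R9: Y=0.003571+0.000j on G[2,0]
L2: Y=0.000-0.6887j on G[1,0]
R10: Y=0.003257+0.000j on G[0,1]
R11: Y=0.004505+0.000j on G[1,2]
R12: Y=0.0007463+0.000j on G[0,1]
R13: Y=0.9804+0.000j on G[0,2]
V1: row V0−V1=4.06, i_V1 at 0,1
solve → V1=-4.060+0.000j, V2=-0.6048+0.7201j
aux → i_V1=-1.272+3.069j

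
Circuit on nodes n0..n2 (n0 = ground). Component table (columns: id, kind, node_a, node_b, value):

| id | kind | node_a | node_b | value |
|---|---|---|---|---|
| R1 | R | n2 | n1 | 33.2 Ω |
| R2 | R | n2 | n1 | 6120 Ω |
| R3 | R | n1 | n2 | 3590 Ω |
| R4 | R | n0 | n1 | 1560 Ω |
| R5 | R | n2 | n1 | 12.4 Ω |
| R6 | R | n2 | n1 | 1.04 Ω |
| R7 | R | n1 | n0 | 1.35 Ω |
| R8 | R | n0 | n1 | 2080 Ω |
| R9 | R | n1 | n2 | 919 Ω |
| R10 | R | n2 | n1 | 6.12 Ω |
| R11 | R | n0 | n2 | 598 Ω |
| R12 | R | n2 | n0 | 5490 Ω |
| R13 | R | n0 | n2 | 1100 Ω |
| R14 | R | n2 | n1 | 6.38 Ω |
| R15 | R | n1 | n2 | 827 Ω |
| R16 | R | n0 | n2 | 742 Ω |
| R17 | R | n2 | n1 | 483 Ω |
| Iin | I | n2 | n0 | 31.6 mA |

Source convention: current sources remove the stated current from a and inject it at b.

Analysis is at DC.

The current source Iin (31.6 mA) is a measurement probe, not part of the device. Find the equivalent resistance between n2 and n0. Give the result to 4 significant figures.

MNA unknowns: 2 node voltages V₁..V_2
R1: Y=0.03012 on G[2,1]
R2: Y=0.0001634 on G[2,1]
R3: Y=0.0002786 on G[1,2]
R4: Y=0.0006410 on G[0,1]
R5: Y=0.08065 on G[2,1]
R6: Y=0.9615 on G[2,1]
R7: Y=0.7407 on G[1,0]
R8: Y=0.0004808 on G[0,1]
R9: Y=0.001088 on G[1,2]
R10: Y=0.1634 on G[2,1]
R11: Y=0.001672 on G[0,2]
R12: Y=0.0001821 on G[2,0]
R13: Y=0.0009091 on G[0,2]
R14: Y=0.1567 on G[2,1]
R15: Y=0.001209 on G[1,2]
R16: Y=0.001348 on G[0,2]
R17: Y=0.002070 on G[2,1]
Iin: z[2]−=0.0316, z[0]+=0.0316
solve → V1=-0.04224, V2=-0.06466

R_eq = 2.046 Ω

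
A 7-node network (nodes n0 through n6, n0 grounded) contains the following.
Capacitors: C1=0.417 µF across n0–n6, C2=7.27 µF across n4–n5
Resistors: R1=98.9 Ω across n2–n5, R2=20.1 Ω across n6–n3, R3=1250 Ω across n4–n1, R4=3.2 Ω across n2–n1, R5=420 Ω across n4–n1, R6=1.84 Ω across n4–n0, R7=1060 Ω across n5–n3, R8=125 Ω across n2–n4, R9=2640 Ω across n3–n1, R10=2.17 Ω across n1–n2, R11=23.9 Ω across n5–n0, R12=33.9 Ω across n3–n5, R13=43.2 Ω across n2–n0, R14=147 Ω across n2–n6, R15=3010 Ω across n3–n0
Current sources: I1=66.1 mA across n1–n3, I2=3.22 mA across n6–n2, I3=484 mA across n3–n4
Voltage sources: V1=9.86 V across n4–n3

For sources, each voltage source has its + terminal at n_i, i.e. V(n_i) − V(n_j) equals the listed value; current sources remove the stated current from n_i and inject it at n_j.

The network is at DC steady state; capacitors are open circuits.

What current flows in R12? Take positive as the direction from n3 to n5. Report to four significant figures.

Element admittances at DC:
  Y(C1) = 0.000 S between n0,n6
  Y(R1) = 0.01011 S between n2,n5
  I1: injects 0.0661 A into n3 (from n1)
  Y(R2) = 0.04975 S between n6,n3
  Y(C2) = 0.000 S between n4,n5
  Y(R3) = 0.0008000 S between n4,n1
  I2: injects 0.00322 A into n2 (from n6)
  Y(R4) = 0.3125 S between n2,n1
  Y(R5) = 0.002381 S between n4,n1
  Y(R6) = 0.5435 S between n4,n0
  Y(R7) = 0.0009434 S between n5,n3
  Y(R8) = 0.008000 S between n2,n4
  Y(R9) = 0.0003788 S between n3,n1
  Y(R10) = 0.4608 S between n1,n2
  Y(R11) = 0.04184 S between n5,n0
  Y(R12) = 0.02950 S between n3,n5
  Y(R13) = 0.02315 S between n2,n0
  Y(R14) = 0.006803 S between n2,n6
  I3: injects 0.484 A into n4 (from n3)
  Y(R15) = 0.0003322 S between n3,n0
  V1: constraint V(n4)−V(n3) = 9.86
Assemble and solve the 7×7 MNA system:
  V(n1)=-3.167  V(n2)=-3.094  V(n3)=-9.425  V(n4)=0.4348  V(n5)=-3.862  V(n6)=-8.720
  i(V1)=0.2080

-0.1641 A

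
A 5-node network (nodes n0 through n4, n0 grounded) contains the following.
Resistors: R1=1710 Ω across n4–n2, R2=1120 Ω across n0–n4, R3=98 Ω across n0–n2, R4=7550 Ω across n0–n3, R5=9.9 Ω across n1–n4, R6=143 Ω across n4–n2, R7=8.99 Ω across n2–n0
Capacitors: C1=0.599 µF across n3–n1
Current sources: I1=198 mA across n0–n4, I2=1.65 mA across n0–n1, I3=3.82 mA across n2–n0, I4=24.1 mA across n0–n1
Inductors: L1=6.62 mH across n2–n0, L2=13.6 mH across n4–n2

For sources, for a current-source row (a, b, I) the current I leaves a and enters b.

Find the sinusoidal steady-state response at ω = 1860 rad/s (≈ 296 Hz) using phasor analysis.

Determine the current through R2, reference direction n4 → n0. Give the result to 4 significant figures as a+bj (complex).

0.002189+0.005501j A

Element admittances at ω=1860 rad/s:
  Y(R1) = 0.0005848+0.000j S between n4,n2
  Y(R2) = 0.0008929+0.000j S between n0,n4
  Y(R3) = 0.01020+0.000j S between n0,n2
  Y(C1) = 0.000+0.001114j S between n3,n1
  I1: injects 0.198 A into n4 (from n0)
  Y(R4) = 0.0001325+0.000j S between n0,n3
  Y(L1) = 0.000-0.08121j S between n2,n0
  Y(L2) = 0.000-0.03953j S between n4,n2
  Y(R5) = 0.1010+0.000j S between n1,n4
  I2: injects 0.00165 A into n1 (from n0)
  Y(R6) = 0.006993+0.000j S between n4,n2
  Y(R7) = 0.1112+0.000j S between n2,n0
  I3: injects 0.00382 A into n0 (from n2)
  I4: injects 0.0241 A into n1 (from n0)
Assemble and solve the 4×4 MNA system:
  V(n1)=2.704+6.153j  V(n2)=1.262+0.7914j  V(n3)=1.945+6.384j  V(n4)=2.452+6.161j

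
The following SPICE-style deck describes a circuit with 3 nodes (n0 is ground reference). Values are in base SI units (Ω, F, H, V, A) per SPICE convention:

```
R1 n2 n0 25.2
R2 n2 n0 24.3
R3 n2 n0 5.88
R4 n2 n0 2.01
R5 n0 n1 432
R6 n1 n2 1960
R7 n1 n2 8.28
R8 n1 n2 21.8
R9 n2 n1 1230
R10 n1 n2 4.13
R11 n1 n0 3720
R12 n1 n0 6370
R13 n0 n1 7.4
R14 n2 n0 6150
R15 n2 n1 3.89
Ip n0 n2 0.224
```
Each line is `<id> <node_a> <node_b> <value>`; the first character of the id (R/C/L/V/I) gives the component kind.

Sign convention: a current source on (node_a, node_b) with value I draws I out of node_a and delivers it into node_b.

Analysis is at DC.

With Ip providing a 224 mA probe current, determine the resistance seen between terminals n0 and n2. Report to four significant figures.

R_eq = 1.159 Ω

MNA unknowns: 2 node voltages V₁..V_2
R1: Y=0.03968 on G[2,0]
R2: Y=0.04115 on G[2,0]
R3: Y=0.1701 on G[2,0]
R4: Y=0.4975 on G[2,0]
R5: Y=0.002315 on G[0,1]
R6: Y=0.0005102 on G[1,2]
R7: Y=0.1208 on G[1,2]
R8: Y=0.04587 on G[1,2]
R9: Y=0.0008130 on G[2,1]
R10: Y=0.2421 on G[1,2]
R11: Y=0.0002688 on G[1,0]
R12: Y=0.0001570 on G[1,0]
R13: Y=0.1351 on G[0,1]
R14: Y=0.0001626 on G[2,0]
R15: Y=0.2571 on G[2,1]
Ip: z[0]−=0.224, z[2]+=0.224
solve → V1=0.2151, V2=0.2596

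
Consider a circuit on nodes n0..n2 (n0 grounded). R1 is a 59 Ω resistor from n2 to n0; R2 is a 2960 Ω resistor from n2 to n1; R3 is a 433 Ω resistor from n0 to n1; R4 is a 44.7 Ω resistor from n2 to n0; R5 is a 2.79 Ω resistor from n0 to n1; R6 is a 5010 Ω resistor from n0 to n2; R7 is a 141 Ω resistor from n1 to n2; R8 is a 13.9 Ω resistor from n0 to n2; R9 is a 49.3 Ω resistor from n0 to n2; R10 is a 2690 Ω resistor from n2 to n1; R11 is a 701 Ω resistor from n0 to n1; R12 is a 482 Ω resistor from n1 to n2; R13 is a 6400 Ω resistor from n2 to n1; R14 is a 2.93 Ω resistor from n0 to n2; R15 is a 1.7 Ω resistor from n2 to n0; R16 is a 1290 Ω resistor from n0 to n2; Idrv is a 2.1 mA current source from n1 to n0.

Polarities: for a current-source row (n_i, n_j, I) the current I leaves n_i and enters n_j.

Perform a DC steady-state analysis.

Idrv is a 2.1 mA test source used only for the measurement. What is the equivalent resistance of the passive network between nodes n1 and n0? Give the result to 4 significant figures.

Element admittances at DC:
  Y(R1) = 0.01695 S between n2,n0
  Y(R2) = 0.0003378 S between n2,n1
  Y(R3) = 0.002309 S between n0,n1
  Y(R4) = 0.02237 S between n2,n0
  Y(R5) = 0.3584 S between n0,n1
  Y(R6) = 0.0001996 S between n0,n2
  Y(R7) = 0.007092 S between n1,n2
  Y(R8) = 0.07194 S between n0,n2
  Y(R9) = 0.02028 S between n0,n2
  Y(R10) = 0.0003717 S between n2,n1
  Y(R11) = 0.001427 S between n0,n1
  Y(R12) = 0.002075 S between n1,n2
  Y(R13) = 0.0001563 S between n2,n1
  Y(R14) = 0.3413 S between n0,n2
  Y(R15) = 0.5882 S between n2,n0
  Y(R16) = 0.0007752 S between n0,n2
  Idrv: injects 0.0021 A into n0 (from n1)
Assemble and solve the 2×2 MNA system:
  V(n1)=-0.005644  V(n2)=-5.281e-05

R_eq = 2.687 Ω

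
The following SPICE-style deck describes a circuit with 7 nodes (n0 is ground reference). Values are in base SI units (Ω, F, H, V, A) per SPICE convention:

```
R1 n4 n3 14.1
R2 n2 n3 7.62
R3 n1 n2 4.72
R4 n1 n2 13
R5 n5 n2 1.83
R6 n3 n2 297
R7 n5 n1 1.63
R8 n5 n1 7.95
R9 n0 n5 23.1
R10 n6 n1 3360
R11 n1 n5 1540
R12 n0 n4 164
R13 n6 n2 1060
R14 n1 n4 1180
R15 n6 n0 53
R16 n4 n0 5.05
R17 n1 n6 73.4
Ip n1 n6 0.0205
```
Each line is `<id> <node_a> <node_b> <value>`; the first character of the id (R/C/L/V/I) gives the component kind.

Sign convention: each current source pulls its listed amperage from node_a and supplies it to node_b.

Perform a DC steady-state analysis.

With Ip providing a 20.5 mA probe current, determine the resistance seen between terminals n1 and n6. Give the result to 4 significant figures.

R_eq = 33.41 Ω

MNA unknowns: 6 node voltages V₁..V_6
R1: Y=0.07092 on G[4,3]
R2: Y=0.1312 on G[2,3]
R3: Y=0.2119 on G[1,2]
R4: Y=0.07692 on G[1,2]
R5: Y=0.5464 on G[5,2]
R6: Y=0.003367 on G[3,2]
R7: Y=0.6135 on G[5,1]
R8: Y=0.1258 on G[5,1]
R9: Y=0.04329 on G[0,5]
R10: Y=0.0002976 on G[6,1]
R11: Y=0.0006494 on G[1,5]
R12: Y=0.006098 on G[0,4]
R13: Y=0.0009434 on G[6,2]
R14: Y=0.0008475 on G[1,4]
R15: Y=0.01887 on G[6,0]
R16: Y=0.1980 on G[4,0]
R17: Y=0.01362 on G[1,6]
Ip: z[1]−=0.0205, z[6]+=0.0205
solve → V1=-0.1375, V2=-0.1247, V3=-0.08981, V4=-0.02351, V5=-0.1278, V6=0.5475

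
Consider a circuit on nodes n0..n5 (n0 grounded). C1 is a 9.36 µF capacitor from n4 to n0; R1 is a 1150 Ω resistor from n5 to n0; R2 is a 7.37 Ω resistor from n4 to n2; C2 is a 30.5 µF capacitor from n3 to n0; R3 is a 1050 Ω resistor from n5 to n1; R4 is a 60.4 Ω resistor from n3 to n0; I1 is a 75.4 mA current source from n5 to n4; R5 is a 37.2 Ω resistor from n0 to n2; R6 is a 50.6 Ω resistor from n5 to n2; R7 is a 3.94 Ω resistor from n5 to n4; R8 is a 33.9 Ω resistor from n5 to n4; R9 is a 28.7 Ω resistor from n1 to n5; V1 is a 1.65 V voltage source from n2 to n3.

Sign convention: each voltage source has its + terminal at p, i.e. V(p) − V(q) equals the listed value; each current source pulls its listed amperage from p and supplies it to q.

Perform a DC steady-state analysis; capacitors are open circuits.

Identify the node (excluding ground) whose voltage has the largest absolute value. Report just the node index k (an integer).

Element admittances at DC:
  Y(C1) = 0.000 S between n4,n0
  Y(R1) = 0.0008696 S between n5,n0
  Y(R2) = 0.1357 S between n4,n2
  Y(C2) = 0.000 S between n3,n0
  Y(R3) = 0.0009524 S between n5,n1
  Y(R4) = 0.01656 S between n3,n0
  I1: injects 0.0754 A into n4 (from n5)
  Y(R5) = 0.02688 S between n0,n2
  Y(R6) = 0.01976 S between n5,n2
  Y(R7) = 0.2538 S between n5,n4
  Y(R8) = 0.02950 S between n5,n4
  Y(R9) = 0.03484 S between n1,n5
  V1: constraint V(n2)−V(n3) = 1.65
Assemble and solve the 6×6 MNA system:
  V(n1)=0.3988  V(n2)=0.6209  V(n3)=-1.029  V(n4)=0.6507  V(n5)=0.3988
  i(V1)=-0.01704

3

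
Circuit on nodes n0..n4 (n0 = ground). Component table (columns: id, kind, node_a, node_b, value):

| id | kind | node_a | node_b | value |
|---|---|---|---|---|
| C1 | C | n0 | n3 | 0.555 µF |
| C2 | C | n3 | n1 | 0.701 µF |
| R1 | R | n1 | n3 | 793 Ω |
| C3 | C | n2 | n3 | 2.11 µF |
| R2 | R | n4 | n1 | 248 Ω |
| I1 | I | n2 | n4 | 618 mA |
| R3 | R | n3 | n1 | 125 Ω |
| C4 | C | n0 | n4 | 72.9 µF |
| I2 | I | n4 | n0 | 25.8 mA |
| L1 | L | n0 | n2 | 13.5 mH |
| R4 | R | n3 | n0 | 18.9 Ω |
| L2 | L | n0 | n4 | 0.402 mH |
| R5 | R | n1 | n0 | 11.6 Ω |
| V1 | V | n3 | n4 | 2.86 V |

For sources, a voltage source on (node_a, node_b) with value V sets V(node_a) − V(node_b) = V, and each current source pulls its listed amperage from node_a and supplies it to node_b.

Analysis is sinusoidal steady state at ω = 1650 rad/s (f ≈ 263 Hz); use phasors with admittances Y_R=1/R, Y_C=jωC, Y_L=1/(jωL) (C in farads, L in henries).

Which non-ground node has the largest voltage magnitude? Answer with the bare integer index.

MNA unknowns: 4 node voltages V₁..V_4 plus 1 source current (V1)
C1: Y=0.000+0.0009158j on G[0,3]
C2: Y=0.000+0.001157j on G[3,1]
R1: Y=0.001261+0.000j on G[1,3]
C3: Y=0.000+0.003482j on G[2,3]
R2: Y=0.004032+0.000j on G[4,1]
I1: z[2]−=0.618, z[4]+=0.618
R3: Y=0.008000+0.000j on G[3,1]
C4: Y=0.000+0.1203j on G[0,4]
I2: z[4]−=0.0258, z[0]+=0.0258
L1: Y=0.000-0.04489j on G[0,2]
R4: Y=0.05291+0.000j on G[3,0]
L2: Y=0.000-1.508j on G[0,4]
R5: Y=0.08621+0.000j on G[1,0]
V1: row V3−V4=2.86, i_V1 at 3,4
solve → V1=0.2668+0.07572j, V2=-0.2427-14.95j, V3=2.887+0.3388j, V4=0.02739+0.3388j
aux → i_V1=-0.1232-0.03693j

2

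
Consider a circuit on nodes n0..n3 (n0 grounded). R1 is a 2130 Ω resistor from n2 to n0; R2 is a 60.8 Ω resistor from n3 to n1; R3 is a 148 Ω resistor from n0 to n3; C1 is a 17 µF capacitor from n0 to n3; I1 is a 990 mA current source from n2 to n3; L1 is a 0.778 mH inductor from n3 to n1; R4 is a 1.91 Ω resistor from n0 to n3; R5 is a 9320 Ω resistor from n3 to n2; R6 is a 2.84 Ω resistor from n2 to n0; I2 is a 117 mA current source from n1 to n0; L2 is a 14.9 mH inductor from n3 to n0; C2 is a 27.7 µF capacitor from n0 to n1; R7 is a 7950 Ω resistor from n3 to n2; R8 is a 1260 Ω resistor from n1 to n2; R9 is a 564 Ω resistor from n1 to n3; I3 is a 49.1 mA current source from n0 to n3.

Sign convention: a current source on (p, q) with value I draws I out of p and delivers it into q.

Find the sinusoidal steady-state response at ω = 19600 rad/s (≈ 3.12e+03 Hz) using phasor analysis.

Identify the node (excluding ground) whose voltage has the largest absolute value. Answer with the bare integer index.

MNA unknowns: 3 node voltages V₁..V_3
R1: Y=0.0004695+0.000j on G[2,0]
R2: Y=0.01645+0.000j on G[3,1]
R3: Y=0.006757+0.000j on G[0,3]
C1: Y=0.000+0.3332j on G[0,3]
I1: z[2]−=0.99, z[3]+=0.99
L1: Y=0.000-0.06558j on G[3,1]
R4: Y=0.5236+0.000j on G[0,3]
R5: Y=0.0001073+0.000j on G[3,2]
R6: Y=0.3521+0.000j on G[2,0]
I2: z[1]−=0.117, z[0]+=0.117
L2: Y=0.000-0.003424j on G[3,0]
C2: Y=0.000+0.5429j on G[0,1]
R7: Y=0.0001258+0.000j on G[3,2]
R8: Y=0.0007937+0.000j on G[1,2]
R9: Y=0.001773+0.000j on G[1,3]
I3: z[0]−=0.0491, z[3]+=0.0491
solve → V1=-0.2544+0.2781j, V2=-2.799+0.0001516j, V3=1.572-0.7171j

2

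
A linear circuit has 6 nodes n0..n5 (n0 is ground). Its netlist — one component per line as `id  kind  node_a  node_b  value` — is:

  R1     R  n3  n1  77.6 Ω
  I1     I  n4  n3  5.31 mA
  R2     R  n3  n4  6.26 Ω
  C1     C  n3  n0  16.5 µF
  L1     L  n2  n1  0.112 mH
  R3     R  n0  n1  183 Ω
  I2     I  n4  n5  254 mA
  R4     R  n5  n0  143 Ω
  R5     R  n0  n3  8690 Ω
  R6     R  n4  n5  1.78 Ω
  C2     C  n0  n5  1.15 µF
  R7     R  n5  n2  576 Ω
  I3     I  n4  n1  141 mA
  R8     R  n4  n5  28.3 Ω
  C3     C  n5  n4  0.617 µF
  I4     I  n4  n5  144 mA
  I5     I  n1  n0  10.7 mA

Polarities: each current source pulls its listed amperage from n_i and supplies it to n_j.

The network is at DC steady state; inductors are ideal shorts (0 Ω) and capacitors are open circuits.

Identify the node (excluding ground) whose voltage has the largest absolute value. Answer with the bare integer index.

MNA unknowns: 5 node voltages V₁..V_5 plus 1 source current (L1)
R1: Y=0.01289 on G[3,1]
I1: z[4]−=0.00531, z[3]+=0.00531
R2: Y=0.1597 on G[3,4]
C1: Y=0.000 on G[3,0]
L1: row V2−V1=0, i_L1 at 2,1
R3: Y=0.005464 on G[0,1]
I2: z[4]−=0.254, z[5]+=0.254
R4: Y=0.006993 on G[5,0]
R5: Y=0.0001151 on G[0,3]
R6: Y=0.5618 on G[4,5]
C2: Y=0.000 on G[0,5]
R7: Y=0.001736 on G[5,2]
I3: z[4]−=0.141, z[1]+=0.141
R8: Y=0.03534 on G[4,5]
C3: Y=0.000 on G[5,4]
I4: z[4]−=0.144, z[5]+=0.144
I5: z[1]−=0.0107, z[0]+=0.0107
solve → V1=3.423, V2=3.423, V3=-4.219, V4=-4.872, V5=-4.135
aux → i_L1=-0.01312

4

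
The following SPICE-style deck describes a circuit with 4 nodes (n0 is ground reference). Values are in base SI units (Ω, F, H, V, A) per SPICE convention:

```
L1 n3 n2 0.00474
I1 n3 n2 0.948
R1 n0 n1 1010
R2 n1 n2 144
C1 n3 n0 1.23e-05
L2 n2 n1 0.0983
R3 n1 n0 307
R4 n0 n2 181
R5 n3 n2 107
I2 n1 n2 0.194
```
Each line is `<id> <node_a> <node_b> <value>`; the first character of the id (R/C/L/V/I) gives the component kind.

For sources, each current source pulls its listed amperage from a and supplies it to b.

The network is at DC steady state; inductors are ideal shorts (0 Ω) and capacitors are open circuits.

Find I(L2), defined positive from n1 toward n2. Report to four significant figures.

MNA unknowns: 3 node voltages V₁..V_3 plus 2 source currents (L1, L2)
L1: row V3−V2=0, i_L1 at 3,2
I1: z[3]−=0.948, z[2]+=0.948
R1: Y=0.0009901 on G[0,1]
R2: Y=0.006944 on G[1,2]
C1: Y=0.000 on G[3,0]
L2: row V2−V1=0, i_L2 at 2,1
R3: Y=0.003257 on G[1,0]
R4: Y=0.005525 on G[0,2]
R5: Y=0.009346 on G[3,2]
I2: z[1]−=0.194, z[2]+=0.194
solve → V1=0.000, V2=0.000, V3=0.000
aux → i_L1=-0.9480, i_L2=0.1940

-0.1940 A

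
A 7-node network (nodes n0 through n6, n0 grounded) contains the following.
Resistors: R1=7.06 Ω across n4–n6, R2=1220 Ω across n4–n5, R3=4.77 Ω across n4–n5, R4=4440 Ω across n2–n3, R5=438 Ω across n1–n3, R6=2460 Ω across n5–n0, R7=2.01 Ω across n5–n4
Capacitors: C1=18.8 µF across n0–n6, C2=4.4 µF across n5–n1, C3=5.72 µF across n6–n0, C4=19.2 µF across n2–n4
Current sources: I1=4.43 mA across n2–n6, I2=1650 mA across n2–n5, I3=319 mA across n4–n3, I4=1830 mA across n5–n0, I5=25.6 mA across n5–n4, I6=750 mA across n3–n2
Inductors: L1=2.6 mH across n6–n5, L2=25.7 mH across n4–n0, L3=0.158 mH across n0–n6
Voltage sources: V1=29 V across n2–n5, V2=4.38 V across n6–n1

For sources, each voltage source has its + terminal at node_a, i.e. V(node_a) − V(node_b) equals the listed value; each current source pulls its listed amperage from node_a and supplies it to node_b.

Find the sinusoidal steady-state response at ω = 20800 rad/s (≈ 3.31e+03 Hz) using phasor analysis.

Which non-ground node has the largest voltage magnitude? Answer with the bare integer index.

3

MNA unknowns: 6 node voltages V₁..V_6 plus 2 source currents (V1, V2)
R1: Y=0.1416+0.000j on G[4,6]
R2: Y=0.0008197+0.000j on G[4,5]
C1: Y=0.000+0.3910j on G[0,6]
C2: Y=0.000+0.09152j on G[5,1]
C3: Y=0.000+0.1190j on G[6,0]
I1: z[2]−=0.00443, z[6]+=0.00443
I2: z[2]−=1.65, z[5]+=1.65
I3: z[4]−=0.319, z[3]+=0.319
R3: Y=0.2096+0.000j on G[4,5]
I4: z[5]−=1.83, z[0]+=1.83
L1: Y=0.000-0.01849j on G[6,5]
C4: Y=0.000+0.3994j on G[2,4]
I5: z[5]−=0.0256, z[4]+=0.0256
R4: Y=0.0002252+0.000j on G[2,3]
I6: z[3]−=0.75, z[2]+=0.75
R5: Y=0.002283+0.000j on G[1,3]
L2: Y=0.000-0.001871j on G[4,0]
R6: Y=0.0004065+0.000j on G[5,0]
R7: Y=0.4975+0.000j on G[5,4]
L3: Y=0.000-0.3043j on G[0,6]
V1: row V2−V5=29, i_V1 at 2,5
V2: row V6−V1=4.38, i_V2 at 6,1
solve → V1=-4.502+9.003j, V2=9.018+5.787j, V3=-175.1+8.714j, V4=-12.14+16.24j, V5=-19.98+5.787j, V6=-0.1218+9.003j
aux → i_V1=-5.121-8.448j, i_V2=0.09514+1.417j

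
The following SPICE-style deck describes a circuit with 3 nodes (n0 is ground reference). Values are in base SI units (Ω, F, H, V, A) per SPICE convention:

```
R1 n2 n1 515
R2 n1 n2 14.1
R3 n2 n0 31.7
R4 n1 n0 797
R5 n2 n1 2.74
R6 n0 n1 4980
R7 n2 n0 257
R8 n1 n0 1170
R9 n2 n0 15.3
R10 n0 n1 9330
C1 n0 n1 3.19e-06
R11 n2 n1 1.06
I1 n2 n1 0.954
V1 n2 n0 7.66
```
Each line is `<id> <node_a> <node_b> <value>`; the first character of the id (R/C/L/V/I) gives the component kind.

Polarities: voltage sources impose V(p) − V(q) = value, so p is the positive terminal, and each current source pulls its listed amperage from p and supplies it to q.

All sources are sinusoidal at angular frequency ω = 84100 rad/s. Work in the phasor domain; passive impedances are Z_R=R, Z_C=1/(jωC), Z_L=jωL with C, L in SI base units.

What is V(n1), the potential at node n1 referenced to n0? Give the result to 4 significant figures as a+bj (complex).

8.034-1.558j V

Apply KCL at each of the 2 non-ground nodes and solve the resulting linear system.
Node n1: branches {R1, R2, R4, R5, R6, R8, R10, C1, R11, I1} → V_1 = 8.034-1.558j
Node n2: branches {R1, R2, R3, R5, R7, R9, R11, I1, V1} → V_2 = 7.660+0.000j
Source currents: i(V1)=-1.209-2.152j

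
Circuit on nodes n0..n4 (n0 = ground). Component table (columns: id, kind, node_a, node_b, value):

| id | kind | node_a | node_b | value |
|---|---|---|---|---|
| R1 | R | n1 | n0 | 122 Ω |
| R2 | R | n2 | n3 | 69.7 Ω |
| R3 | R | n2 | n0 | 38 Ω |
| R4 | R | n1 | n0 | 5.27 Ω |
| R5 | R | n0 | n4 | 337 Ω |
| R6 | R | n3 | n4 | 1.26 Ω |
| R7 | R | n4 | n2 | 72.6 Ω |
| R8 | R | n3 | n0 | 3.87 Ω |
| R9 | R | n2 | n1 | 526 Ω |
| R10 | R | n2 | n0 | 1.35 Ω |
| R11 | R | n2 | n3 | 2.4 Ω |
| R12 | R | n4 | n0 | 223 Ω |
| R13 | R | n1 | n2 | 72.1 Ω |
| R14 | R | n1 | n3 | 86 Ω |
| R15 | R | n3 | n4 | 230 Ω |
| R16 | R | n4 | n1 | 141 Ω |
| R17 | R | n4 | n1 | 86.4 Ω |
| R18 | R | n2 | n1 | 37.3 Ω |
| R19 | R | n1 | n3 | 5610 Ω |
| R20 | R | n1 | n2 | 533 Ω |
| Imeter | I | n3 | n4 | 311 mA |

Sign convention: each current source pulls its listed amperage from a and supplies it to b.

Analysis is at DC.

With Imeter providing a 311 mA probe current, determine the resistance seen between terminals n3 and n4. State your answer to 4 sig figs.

R_eq = 1.198 Ω

Apply KCL at each of the 4 non-ground nodes and solve the resulting linear system.
Node n1: branches {R1, R4, R9, R13, R14, R16, R17, R18, R19, R20} → V_1 = 0.02281
Node n2: branches {R2, R3, R7, R9, R10, R11, R13, R18, R20} → V_2 = -0.002383
Node n3: branches {R2, R6, R8, R11, R14, R15, R19, Imeter} → V_3 = -0.02055
Node n4: branches {R5, R6, R7, R12, R15, R16, R17, Imeter} → V_4 = 0.3521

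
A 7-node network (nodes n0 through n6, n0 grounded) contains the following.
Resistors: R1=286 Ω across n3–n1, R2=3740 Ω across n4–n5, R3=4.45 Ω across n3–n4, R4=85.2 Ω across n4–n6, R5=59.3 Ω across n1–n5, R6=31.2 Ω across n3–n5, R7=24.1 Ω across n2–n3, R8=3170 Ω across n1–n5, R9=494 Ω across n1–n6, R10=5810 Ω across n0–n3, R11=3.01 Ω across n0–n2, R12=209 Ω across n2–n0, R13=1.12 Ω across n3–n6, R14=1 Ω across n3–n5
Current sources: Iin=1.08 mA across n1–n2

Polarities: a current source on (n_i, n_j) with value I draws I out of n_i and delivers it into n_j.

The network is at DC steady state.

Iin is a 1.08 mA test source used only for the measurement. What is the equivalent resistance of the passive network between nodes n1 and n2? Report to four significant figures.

R_eq = 68.62 Ω

MNA unknowns: 6 node voltages V₁..V_6
R1: Y=0.003497 on G[3,1]
R2: Y=0.0002674 on G[4,5]
R3: Y=0.2247 on G[3,4]
R4: Y=0.01174 on G[4,6]
R5: Y=0.01686 on G[1,5]
R6: Y=0.03205 on G[3,5]
R7: Y=0.04149 on G[2,3]
R8: Y=0.0003155 on G[1,5]
R9: Y=0.002024 on G[1,6]
R10: Y=0.0001721 on G[0,3]
R11: Y=0.3322 on G[0,2]
R12: Y=0.004785 on G[2,0]
R13: Y=0.8929 on G[3,6]
R14: Y=1.000 on G[3,5]
Iin: z[1]−=0.00108, z[2]+=0.00108
solve → V1=-0.07409, V2=1.323e-05, V3=-0.02591, V4=-0.02591, V5=-0.02670, V6=-0.02601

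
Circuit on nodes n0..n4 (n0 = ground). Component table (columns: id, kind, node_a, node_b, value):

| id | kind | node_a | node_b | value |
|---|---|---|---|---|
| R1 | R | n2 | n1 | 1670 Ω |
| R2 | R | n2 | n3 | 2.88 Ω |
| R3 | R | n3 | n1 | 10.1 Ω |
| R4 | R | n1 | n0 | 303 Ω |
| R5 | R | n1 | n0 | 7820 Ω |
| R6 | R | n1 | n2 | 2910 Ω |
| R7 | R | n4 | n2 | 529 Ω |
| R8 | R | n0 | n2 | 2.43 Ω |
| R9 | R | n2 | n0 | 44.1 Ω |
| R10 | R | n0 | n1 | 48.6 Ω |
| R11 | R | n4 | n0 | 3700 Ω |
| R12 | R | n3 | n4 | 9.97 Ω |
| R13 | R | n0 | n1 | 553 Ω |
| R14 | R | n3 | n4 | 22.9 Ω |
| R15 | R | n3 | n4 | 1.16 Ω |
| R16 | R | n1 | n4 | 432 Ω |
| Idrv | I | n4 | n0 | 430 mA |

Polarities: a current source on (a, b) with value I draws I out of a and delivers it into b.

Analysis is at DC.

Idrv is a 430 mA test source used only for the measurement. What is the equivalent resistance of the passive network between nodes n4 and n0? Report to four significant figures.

Apply KCL at each of the 4 non-ground nodes and solve the resulting linear system.
Node n1: branches {R1, R3, R4, R5, R6, R10, R13, R16} → V_1 = -1.598
Node n2: branches {R1, R2, R6, R7, R8, R9} → V_2 = -0.8939
Node n3: branches {R2, R3, R12, R14, R15} → V_3 = -2.001
Node n4: branches {R7, R11, R12, R14, R15, R16, Idrv} → V_4 = -2.423

R_eq = 5.636 Ω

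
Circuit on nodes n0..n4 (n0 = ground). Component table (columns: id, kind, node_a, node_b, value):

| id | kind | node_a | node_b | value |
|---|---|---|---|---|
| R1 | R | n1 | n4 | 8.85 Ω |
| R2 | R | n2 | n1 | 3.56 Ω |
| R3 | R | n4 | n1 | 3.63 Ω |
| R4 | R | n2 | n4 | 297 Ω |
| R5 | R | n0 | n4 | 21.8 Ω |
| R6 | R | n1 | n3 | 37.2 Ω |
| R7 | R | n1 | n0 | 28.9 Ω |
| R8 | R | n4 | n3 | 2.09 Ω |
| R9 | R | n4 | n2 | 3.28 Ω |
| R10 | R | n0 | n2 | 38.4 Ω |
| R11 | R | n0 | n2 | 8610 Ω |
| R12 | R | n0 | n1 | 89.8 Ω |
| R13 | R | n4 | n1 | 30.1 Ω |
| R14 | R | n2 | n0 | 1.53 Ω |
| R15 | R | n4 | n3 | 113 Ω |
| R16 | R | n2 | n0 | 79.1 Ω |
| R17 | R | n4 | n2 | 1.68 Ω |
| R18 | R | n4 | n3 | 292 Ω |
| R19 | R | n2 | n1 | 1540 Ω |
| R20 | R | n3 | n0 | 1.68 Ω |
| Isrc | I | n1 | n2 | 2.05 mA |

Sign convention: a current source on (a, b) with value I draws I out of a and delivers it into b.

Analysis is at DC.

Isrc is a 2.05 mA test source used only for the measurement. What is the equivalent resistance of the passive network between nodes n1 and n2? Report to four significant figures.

MNA unknowns: 4 node voltages V₁..V_4
R1: Y=0.1130 on G[1,4]
R2: Y=0.2809 on G[2,1]
R3: Y=0.2755 on G[4,1]
R4: Y=0.003367 on G[2,4]
R5: Y=0.04587 on G[0,4]
R6: Y=0.02688 on G[1,3]
R7: Y=0.03460 on G[1,0]
R8: Y=0.4785 on G[4,3]
R9: Y=0.3049 on G[4,2]
R10: Y=0.02604 on G[0,2]
R11: Y=0.0001161 on G[0,2]
R12: Y=0.01114 on G[0,1]
R13: Y=0.03322 on G[4,1]
R14: Y=0.6536 on G[2,0]
R15: Y=0.008850 on G[4,3]
R16: Y=0.01264 on G[2,0]
R17: Y=0.5952 on G[4,2]
R18: Y=0.003425 on G[4,3]
R19: Y=0.0006494 on G[2,1]
R20: Y=0.5952 on G[3,0]
Isrc: z[1]−=0.00205, z[2]+=0.00205
solve → V1=-0.002747, V2=0.0004507, V3=-0.0002764, V4=-0.0004764

R_eq = 1.560 Ω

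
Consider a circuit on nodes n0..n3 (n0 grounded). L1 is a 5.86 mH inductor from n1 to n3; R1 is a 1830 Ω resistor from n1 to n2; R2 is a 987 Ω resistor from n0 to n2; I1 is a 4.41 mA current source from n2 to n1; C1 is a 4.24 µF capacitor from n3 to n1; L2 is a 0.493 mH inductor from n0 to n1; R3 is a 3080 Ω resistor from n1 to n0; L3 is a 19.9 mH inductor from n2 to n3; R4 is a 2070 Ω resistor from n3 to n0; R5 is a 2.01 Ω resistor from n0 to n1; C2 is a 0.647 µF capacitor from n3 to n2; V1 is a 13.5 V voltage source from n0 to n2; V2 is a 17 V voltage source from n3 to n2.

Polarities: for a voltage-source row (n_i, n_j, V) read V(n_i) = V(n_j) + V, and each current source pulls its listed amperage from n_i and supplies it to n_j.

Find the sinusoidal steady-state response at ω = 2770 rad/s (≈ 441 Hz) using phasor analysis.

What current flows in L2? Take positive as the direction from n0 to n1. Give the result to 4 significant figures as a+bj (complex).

MNA unknowns: 3 node voltages V₁..V_3 plus 2 source currents (V1, V2)
L1: Y=0.000-0.06161j on G[1,3]
R1: Y=0.0005464+0.000j on G[1,2]
R2: Y=0.001013+0.000j on G[0,2]
I1: z[2]−=0.00441, z[1]+=0.00441
C1: Y=0.000+0.01174j on G[3,1]
L2: Y=0.000-0.7323j on G[0,1]
R3: Y=0.0003247+0.000j on G[1,0]
L3: Y=0.000-0.01814j on G[2,3]
R4: Y=0.0004831+0.000j on G[3,0]
R5: Y=0.4975+0.000j on G[0,1]
C2: Y=0.000+0.001792j on G[3,2]
V1: row V0−V2=13.5, i_V1 at 0,2
V2: row V3−V2=17, i_V2 at 3,2
solve → V1=0.1570-0.1038j, V2=-13.50+0.000j, V3=3.500+0.000j
aux → i_V1=-0.009863-0.1666j, i_V2=-0.006867+0.4446j

0.07602+0.1149j A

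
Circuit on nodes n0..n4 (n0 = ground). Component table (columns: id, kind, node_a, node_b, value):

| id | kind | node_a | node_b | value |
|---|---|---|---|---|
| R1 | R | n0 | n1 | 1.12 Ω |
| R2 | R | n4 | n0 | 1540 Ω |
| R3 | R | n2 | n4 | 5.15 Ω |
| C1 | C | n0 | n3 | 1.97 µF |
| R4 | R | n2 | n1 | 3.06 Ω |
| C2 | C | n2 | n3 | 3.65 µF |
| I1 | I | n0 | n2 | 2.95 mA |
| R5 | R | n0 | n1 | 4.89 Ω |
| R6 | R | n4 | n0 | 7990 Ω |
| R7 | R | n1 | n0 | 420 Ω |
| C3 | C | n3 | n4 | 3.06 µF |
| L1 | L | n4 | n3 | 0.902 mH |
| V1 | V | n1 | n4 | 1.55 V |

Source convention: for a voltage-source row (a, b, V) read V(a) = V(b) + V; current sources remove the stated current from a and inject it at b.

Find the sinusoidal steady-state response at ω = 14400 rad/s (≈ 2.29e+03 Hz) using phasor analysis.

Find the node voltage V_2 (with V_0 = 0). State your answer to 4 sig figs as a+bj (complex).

-0.5672+0.09010j V

Apply KCL at each of the 4 non-ground nodes and solve the resulting linear system.
Node n1: branches {R1, R4, R5, R7, V1} → V_1 = 0.006514-0.01128j
Node n2: branches {R3, R4, C2, I1} → V_2 = -0.5672+0.09010j
Node n3: branches {C1, C2, C3, L1} → V_3 = 0.4377+0.1064j
Node n4: branches {R2, R3, R6, C3, L1, V1} → V_4 = -1.543-0.01128j
Source currents: i(V1)=-0.1946+0.04554j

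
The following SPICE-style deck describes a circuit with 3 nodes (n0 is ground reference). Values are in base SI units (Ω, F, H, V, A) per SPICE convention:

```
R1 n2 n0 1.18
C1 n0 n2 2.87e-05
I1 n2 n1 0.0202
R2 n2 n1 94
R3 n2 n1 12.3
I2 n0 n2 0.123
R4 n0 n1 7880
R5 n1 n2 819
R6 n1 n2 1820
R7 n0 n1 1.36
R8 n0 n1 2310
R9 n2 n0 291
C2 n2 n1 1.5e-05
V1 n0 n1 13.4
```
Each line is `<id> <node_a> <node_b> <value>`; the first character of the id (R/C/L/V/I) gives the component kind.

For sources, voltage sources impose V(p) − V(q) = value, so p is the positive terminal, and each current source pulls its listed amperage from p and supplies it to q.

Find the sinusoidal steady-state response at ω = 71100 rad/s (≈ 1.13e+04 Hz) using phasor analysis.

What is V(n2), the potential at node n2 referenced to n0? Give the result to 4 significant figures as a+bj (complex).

-4.314-0.9404j V

MNA unknowns: 2 node voltages V₁..V_2 plus 1 source current (V1)
R1: Y=0.8475+0.000j on G[2,0]
C1: Y=0.000+2.041j on G[0,2]
I1: z[2]−=0.0202, z[1]+=0.0202
R2: Y=0.01064+0.000j on G[2,1]
R3: Y=0.08130+0.000j on G[2,1]
I2: z[0]−=0.123, z[2]+=0.123
R4: Y=0.0001269+0.000j on G[0,1]
R5: Y=0.001221+0.000j on G[1,2]
R6: Y=0.0005495+0.000j on G[1,2]
R7: Y=0.7353+0.000j on G[0,1]
R8: Y=0.0004329+0.000j on G[0,1]
R9: Y=0.003436+0.000j on G[2,0]
C2: Y=0.000+1.067j on G[2,1]
V1: row V0−V1=13.4, i_V1 at 0,1
solve → V1=-13.40+0.000j, V2=-4.314-0.9404j
aux → i_V1=-11.74-9.602j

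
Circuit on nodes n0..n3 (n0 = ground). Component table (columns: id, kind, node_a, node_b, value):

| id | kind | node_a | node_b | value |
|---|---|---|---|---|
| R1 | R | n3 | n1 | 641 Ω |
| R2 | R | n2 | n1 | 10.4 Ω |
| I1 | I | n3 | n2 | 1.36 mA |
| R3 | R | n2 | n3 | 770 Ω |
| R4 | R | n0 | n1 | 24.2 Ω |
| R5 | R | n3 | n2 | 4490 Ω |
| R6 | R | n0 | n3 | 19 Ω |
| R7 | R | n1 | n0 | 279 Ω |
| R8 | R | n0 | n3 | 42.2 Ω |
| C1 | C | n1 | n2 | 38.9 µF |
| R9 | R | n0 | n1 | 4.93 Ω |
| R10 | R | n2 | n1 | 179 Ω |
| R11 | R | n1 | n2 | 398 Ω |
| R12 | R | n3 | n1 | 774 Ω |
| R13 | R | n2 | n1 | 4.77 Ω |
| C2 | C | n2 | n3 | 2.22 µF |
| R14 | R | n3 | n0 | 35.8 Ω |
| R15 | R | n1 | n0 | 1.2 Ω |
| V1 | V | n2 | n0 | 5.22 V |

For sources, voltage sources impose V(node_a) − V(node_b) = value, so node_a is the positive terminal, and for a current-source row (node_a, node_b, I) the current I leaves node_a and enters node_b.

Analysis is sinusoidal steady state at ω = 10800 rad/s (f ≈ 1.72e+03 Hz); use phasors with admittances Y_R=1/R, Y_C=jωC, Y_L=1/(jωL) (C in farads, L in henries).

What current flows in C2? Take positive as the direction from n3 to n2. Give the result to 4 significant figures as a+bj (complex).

-0.02650-0.1169j A

Element admittances at ω=10800 rad/s:
  Y(R1) = 0.001560+0.000j S between n3,n1
  Y(R2) = 0.09615+0.000j S between n2,n1
  I1: injects 0.00136 A into n2 (from n3)
  Y(R3) = 0.001299+0.000j S between n2,n3
  Y(R4) = 0.04132+0.000j S between n0,n1
  Y(R5) = 0.0002227+0.000j S between n3,n2
  Y(R6) = 0.05263+0.000j S between n0,n3
  Y(R7) = 0.003584+0.000j S between n1,n0
  Y(R8) = 0.02370+0.000j S between n0,n3
  Y(C1) = 0.000+0.4201j S between n1,n2
  Y(R9) = 0.2028+0.000j S between n0,n1
  Y(R10) = 0.005587+0.000j S between n2,n1
  Y(R11) = 0.002513+0.000j S between n1,n2
  Y(R12) = 0.001292+0.000j S between n3,n1
  Y(R13) = 0.2096+0.000j S between n2,n1
  Y(C2) = 0.000+0.02398j S between n2,n3
  Y(R14) = 0.02793+0.000j S between n3,n0
  Y(R15) = 0.8333+0.000j S between n1,n0
  V1: constraint V(n2)−V(n0) = 5.22
Assemble and solve the 4×4 MNA system:
  V(n1)=1.509+1.118j  V(n2)=5.220+0.000j  V(n3)=0.3442+1.105j
  i(V1)=-1.667-1.324j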